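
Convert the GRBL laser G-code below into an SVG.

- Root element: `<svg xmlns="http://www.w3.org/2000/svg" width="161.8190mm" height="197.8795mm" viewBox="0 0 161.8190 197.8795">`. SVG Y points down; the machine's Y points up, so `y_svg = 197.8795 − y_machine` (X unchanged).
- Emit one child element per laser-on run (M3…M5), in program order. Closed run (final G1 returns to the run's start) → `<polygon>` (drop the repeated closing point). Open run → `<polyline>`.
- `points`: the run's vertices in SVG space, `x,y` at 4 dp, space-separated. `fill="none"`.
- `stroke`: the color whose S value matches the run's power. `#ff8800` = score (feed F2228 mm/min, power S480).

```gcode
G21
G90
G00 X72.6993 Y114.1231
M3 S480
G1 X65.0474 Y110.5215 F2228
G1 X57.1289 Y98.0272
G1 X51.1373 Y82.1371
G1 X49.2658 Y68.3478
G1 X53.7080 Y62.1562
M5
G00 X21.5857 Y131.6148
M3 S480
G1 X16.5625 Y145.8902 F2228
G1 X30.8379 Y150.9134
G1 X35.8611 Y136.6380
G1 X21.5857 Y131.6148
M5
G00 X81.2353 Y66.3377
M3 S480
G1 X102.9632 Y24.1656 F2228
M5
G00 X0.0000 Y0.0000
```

y_svg = 197.8795 − y_m. Every run uses S480, so all elements get stroke `#ff8800` (score).

[1] open run; points: 72.6993,83.7564 65.0474,87.3580 57.1289,99.8523 51.1373,115.7424 49.2658,129.5317 53.7080,135.7233

[2] closed run; points: 21.5857,66.2647 16.5625,51.9893 30.8379,46.9661 35.8611,61.2415

[3] open run; points: 81.2353,131.5418 102.9632,173.7139

<svg xmlns="http://www.w3.org/2000/svg" width="161.8190mm" height="197.8795mm" viewBox="0 0 161.8190 197.8795">
  <polyline points="72.6993,83.7564 65.0474,87.3580 57.1289,99.8523 51.1373,115.7424 49.2658,129.5317 53.7080,135.7233" fill="none" stroke="#ff8800"/>
  <polygon points="21.5857,66.2647 16.5625,51.9893 30.8379,46.9661 35.8611,61.2415" fill="none" stroke="#ff8800"/>
  <polyline points="81.2353,131.5418 102.9632,173.7139" fill="none" stroke="#ff8800"/>
</svg>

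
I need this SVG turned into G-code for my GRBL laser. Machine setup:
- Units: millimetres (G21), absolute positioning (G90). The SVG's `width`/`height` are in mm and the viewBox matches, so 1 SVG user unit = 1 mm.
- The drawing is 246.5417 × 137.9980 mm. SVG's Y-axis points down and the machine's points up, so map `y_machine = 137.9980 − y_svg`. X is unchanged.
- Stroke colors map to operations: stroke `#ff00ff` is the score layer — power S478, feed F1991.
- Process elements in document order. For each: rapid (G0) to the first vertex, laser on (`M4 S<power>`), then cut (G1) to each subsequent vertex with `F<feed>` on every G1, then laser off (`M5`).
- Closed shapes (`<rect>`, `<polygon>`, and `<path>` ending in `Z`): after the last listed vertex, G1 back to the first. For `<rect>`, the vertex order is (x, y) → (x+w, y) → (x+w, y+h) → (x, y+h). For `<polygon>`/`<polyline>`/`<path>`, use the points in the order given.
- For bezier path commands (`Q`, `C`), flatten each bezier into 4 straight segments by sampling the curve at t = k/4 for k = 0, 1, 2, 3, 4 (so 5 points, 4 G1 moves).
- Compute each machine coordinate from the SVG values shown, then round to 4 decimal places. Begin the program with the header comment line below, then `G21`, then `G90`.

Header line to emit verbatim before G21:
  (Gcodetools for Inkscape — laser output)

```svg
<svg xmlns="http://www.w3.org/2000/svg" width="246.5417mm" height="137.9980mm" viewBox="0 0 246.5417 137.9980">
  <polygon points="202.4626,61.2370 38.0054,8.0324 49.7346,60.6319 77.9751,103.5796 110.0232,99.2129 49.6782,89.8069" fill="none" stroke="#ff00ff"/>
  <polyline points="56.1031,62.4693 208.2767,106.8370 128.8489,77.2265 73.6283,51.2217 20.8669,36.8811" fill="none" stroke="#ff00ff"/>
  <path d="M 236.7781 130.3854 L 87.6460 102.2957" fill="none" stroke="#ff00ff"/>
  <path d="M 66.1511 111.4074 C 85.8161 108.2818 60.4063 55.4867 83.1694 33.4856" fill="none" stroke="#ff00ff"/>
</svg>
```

(Gcodetools for Inkscape — laser output)
G21
G90
G0 X202.4626 Y76.7610
M4 S478
G1 X38.0054 Y129.9656 F1991
G1 X49.7346 Y77.3661 F1991
G1 X77.9751 Y34.4184 F1991
G1 X110.0232 Y38.7851 F1991
G1 X49.6782 Y48.1911 F1991
G1 X202.4626 Y76.7610 F1991
M5
G0 X56.1031 Y75.5287
M4 S478
G1 X208.2767 Y31.1610 F1991
G1 X128.8489 Y60.7715 F1991
G1 X73.6283 Y86.7763 F1991
G1 X20.8669 Y101.1169 F1991
M5
G0 X236.7781 Y7.6126
M4 S478
G1 X87.6460 Y35.7023 F1991
M5
G0 X66.1511 Y26.5906
M4 S478
G1 X73.9053 Y36.9906 F1991
G1 X73.4985 Y58.4732 F1991
G1 X73.6725 Y83.4949 F1991
G1 X83.1694 Y104.5124 F1991
M5

Since the viewBox matches the mm dimensions, user units are millimetres directly. The only transform is the Y-flip y_m = 137.9980 − y_svg.

Shape 1 is a closed polygon drawn with `<polygon>`. Its stroke #ff00ff means score at S478, F1991. After flipping Y the toolpath is (202.4626,76.7610) → (38.0054,129.9656) → (49.7346,77.3661) → (77.9751,34.4184) → (110.0232,38.7851) → (49.6782,48.1911) → (202.4626,76.7610), returning to the start.

Shape 2 is a open polyline drawn with `<polyline>`. Its stroke #ff00ff means score at S478, F1991. After flipping Y the toolpath is (56.1031,75.5287) → (208.2767,31.1610) → (128.8489,60.7715) → (73.6283,86.7763) → (20.8669,101.1169).

Shape 3 is a line segment drawn with `<path>`. Its stroke #ff00ff means score at S478, F1991. After flipping Y the toolpath is (236.7781,7.6126) → (87.6460,35.7023).

Shape 4 is a cubic bezier drawn with `<path>`. Its stroke #ff00ff means score at S478, F1991. After flipping Y the toolpath is (66.1511,26.5906) → (73.9053,36.9906) → (73.4985,58.4732) → (73.6725,83.4949) → (83.1694,104.5124).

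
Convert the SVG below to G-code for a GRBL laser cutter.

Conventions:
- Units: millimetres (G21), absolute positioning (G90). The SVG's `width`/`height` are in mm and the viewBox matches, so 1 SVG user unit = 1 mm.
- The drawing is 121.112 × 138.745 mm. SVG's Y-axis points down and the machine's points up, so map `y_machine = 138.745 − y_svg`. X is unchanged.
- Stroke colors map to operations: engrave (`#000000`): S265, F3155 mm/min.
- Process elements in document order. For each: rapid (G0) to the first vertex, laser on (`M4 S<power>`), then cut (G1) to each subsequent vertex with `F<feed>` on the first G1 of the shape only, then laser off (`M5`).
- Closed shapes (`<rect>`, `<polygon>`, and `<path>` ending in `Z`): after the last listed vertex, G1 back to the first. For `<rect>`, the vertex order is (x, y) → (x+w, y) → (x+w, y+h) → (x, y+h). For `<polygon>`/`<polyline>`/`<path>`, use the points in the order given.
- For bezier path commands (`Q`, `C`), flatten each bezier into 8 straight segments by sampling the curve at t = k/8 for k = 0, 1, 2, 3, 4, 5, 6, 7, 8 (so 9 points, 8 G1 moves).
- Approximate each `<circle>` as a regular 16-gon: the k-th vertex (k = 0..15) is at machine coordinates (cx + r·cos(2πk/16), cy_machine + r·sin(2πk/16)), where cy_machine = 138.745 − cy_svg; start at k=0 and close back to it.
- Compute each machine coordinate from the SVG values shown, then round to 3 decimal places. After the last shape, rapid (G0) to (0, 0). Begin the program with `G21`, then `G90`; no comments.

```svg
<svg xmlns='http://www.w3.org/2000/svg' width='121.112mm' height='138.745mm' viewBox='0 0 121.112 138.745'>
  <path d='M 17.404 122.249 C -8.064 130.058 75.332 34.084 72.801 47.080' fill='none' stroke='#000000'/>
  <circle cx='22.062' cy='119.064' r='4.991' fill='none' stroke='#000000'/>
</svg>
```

G21
G90
G0 X17.404 Y16.496
M4 S265
G1 X12.576 Y18.017 F3155
G1 X15.671 Y26.774
G1 X24.407 Y40.275
G1 X36.501 Y56.026
G1 X49.670 Y71.533
G1 X61.632 Y84.304
G1 X70.103 Y91.846
G1 X72.801 Y91.665
M5
G0 X27.053 Y19.681
M4 S265
G1 X26.673 Y21.591 F3155
G1 X25.591 Y23.210
G1 X23.972 Y24.292
G1 X22.062 Y24.672
G1 X20.152 Y24.292
G1 X18.533 Y23.210
G1 X17.451 Y21.591
G1 X17.071 Y19.681
G1 X17.451 Y17.771
G1 X18.533 Y16.152
G1 X20.152 Y15.070
G1 X22.062 Y14.690
G1 X23.972 Y15.070
G1 X25.591 Y16.152
G1 X26.673 Y17.771
G1 X27.053 Y19.681
M5
G0 X0.000 Y0.000

1 u = 1 mm; y_m = 138.745 − y.

[1] `<path>` cubic bezier, #000000→engrave S265 F3155: (17.404,16.496) → (12.576,18.017) → (15.671,26.774) → (24.407,40.275) → (36.501,56.026) → (49.670,71.533) → (61.632,84.304) → (70.103,91.846) → (72.801,91.665)

[2] `<circle>` circle, #000000→engrave S265 F3155: (27.053,19.681) → (26.673,21.591) → (25.591,23.210) → (23.972,24.292) → (22.062,24.672) → (20.152,24.292) → (18.533,23.210) → (17.451,21.591) → (17.071,19.681) → (17.451,17.771) → (18.533,16.152) → (20.152,15.070) → (22.062,14.690) → (23.972,15.070) → (25.591,16.152) → (26.673,17.771) → (27.053,19.681) (closed)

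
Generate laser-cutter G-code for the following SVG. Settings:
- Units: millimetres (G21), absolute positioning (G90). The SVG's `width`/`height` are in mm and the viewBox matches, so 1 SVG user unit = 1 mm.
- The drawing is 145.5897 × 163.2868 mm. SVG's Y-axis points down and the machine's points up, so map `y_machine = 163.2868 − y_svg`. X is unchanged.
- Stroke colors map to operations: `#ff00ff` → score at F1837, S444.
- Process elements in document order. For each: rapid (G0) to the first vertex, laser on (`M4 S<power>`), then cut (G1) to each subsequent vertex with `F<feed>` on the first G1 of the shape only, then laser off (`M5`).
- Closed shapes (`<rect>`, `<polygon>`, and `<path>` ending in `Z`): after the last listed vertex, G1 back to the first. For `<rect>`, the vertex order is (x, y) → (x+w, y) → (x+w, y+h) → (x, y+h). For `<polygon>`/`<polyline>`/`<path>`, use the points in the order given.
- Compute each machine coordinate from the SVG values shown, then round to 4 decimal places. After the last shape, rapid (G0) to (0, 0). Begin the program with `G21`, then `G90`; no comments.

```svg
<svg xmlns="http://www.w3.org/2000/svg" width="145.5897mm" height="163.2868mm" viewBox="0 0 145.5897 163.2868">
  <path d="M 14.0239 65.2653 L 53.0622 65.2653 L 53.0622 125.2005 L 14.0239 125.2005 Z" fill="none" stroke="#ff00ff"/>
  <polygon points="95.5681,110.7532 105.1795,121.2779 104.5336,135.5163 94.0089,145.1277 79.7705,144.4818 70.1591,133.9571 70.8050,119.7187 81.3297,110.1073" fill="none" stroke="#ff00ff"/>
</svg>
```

G21
G90
G0 X14.0239 Y98.0215
M4 S444
G1 X53.0622 Y98.0215 F1837
G1 X53.0622 Y38.0863
G1 X14.0239 Y38.0863
G1 X14.0239 Y98.0215
M5
G0 X95.5681 Y52.5336
M4 S444
G1 X105.1795 Y42.0089 F1837
G1 X104.5336 Y27.7705
G1 X94.0089 Y18.1591
G1 X79.7705 Y18.8050
G1 X70.1591 Y29.3297
G1 X70.8050 Y43.5681
G1 X81.3297 Y53.1795
G1 X95.5681 Y52.5336
M5
G0 X0.0000 Y0.0000

Since the viewBox matches the mm dimensions, user units are millimetres directly. The only transform is the Y-flip y_m = 163.2868 − y_svg.

Shape 1 is a rectangle drawn with `<path>`. Its stroke #ff00ff means score at S444, F1837. After flipping Y the toolpath is (14.0239,98.0215) → (53.0622,98.0215) → (53.0622,38.0863) → (14.0239,38.0863) → (14.0239,98.0215), returning to the start.

Shape 2 is a regular polygon drawn with `<polygon>`. Its stroke #ff00ff means score at S444, F1837. After flipping Y the toolpath is (95.5681,52.5336) → (105.1795,42.0089) → (104.5336,27.7705) → (94.0089,18.1591) → (79.7705,18.8050) → (70.1591,29.3297) → (70.8050,43.5681) → (81.3297,53.1795) → (95.5681,52.5336), returning to the start.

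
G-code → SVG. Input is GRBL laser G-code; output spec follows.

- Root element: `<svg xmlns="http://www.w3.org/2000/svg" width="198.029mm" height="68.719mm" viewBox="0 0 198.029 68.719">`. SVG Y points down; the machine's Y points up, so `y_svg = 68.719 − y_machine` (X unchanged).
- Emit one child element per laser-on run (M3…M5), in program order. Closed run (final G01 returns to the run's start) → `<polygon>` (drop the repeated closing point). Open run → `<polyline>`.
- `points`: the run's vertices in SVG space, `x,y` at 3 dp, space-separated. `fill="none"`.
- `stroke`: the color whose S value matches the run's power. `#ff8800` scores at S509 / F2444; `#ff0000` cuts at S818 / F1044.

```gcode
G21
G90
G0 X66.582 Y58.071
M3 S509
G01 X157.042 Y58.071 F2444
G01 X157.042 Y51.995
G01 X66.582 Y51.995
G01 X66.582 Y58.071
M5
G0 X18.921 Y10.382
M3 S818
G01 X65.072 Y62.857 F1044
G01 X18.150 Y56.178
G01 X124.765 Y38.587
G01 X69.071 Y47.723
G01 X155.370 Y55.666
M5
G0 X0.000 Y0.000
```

y_svg = 68.719 − y_m.

[1] S509→`#ff8800` (score); closed run; points: 66.582,10.648 157.042,10.648 157.042,16.724 66.582,16.724

[2] S818→`#ff0000` (cut); open run; points: 18.921,58.337 65.072,5.862 18.150,12.541 124.765,30.132 69.071,20.996 155.370,13.053

<svg xmlns="http://www.w3.org/2000/svg" width="198.029mm" height="68.719mm" viewBox="0 0 198.029 68.719">
  <polygon points="66.582,10.648 157.042,10.648 157.042,16.724 66.582,16.724" fill="none" stroke="#ff8800"/>
  <polyline points="18.921,58.337 65.072,5.862 18.150,12.541 124.765,30.132 69.071,20.996 155.370,13.053" fill="none" stroke="#ff0000"/>
</svg>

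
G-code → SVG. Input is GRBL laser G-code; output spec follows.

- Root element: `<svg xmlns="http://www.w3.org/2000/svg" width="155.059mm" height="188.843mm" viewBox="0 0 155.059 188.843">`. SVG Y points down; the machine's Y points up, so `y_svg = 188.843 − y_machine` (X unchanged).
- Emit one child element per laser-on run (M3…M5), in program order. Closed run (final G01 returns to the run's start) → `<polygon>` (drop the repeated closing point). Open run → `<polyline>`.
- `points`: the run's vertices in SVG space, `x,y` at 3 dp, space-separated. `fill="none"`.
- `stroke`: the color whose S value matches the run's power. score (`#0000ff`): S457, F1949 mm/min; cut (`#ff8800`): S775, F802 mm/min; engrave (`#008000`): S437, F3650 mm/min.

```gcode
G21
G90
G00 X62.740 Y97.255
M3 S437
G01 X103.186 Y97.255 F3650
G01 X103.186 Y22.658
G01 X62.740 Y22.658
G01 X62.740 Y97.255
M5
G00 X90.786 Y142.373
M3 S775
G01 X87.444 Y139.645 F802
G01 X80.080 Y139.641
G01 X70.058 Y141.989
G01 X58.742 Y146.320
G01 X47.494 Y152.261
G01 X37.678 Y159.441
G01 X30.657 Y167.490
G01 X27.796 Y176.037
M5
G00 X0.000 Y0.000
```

<svg xmlns="http://www.w3.org/2000/svg" width="155.059mm" height="188.843mm" viewBox="0 0 155.059 188.843">
  <polygon points="62.740,91.588 103.186,91.588 103.186,166.185 62.740,166.185" fill="none" stroke="#008000"/>
  <polyline points="90.786,46.470 87.444,49.198 80.080,49.202 70.058,46.854 58.742,42.523 47.494,36.582 37.678,29.402 30.657,21.353 27.796,12.806" fill="none" stroke="#ff8800"/>
</svg>

Each laser-on run becomes one SVG element. Flip Y back into SVG space with y_svg = 188.843 − y_machine.

Run 1: S437 ⇒ engrave layer `#008000`. The run returns to its start, so emit a `<polygon>` with points (Y-flipped): 62.740,91.588 103.186,91.588 103.186,166.185 62.740,166.185.

Run 2: power S775 maps to stroke `#ff8800` (cut). The run is open, so emit a `<polyline>` with points (Y-flipped): 90.786,46.470 87.444,49.198 80.080,49.202 70.058,46.854 58.742,42.523 47.494,36.582 37.678,29.402 30.657,21.353 27.796,12.806.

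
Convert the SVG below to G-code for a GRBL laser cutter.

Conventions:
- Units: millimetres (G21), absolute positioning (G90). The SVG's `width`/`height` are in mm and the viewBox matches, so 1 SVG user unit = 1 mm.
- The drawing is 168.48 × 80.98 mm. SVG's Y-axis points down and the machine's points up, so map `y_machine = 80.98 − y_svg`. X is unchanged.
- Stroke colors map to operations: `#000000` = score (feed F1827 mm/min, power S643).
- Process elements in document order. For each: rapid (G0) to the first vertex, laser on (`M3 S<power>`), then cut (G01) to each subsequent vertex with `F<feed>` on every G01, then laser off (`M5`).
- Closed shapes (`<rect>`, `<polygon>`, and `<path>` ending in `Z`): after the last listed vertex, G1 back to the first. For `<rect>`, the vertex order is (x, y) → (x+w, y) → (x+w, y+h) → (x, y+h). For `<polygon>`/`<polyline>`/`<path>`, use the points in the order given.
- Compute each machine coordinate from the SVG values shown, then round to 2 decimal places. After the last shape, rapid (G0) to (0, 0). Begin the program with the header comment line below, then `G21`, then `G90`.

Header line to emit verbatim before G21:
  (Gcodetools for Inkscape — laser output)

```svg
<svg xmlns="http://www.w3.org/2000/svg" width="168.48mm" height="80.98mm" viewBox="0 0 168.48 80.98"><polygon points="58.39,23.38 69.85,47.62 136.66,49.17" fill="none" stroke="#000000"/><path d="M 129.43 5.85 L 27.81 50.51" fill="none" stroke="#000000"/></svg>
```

(Gcodetools for Inkscape — laser output)
G21
G90
G0 X58.39 Y57.60
M3 S643
G01 X69.85 Y33.36 F1827
G01 X136.66 Y31.81 F1827
G01 X58.39 Y57.60 F1827
M5
G0 X129.43 Y75.13
M3 S643
G01 X27.81 Y30.47 F1827
M5
G0 X0.00 Y0.00

1 u = 1 mm; y_m = 80.98 − y.

[1] `<polygon>` closed polygon, #000000→score S643 F1827: (58.39,57.60) → (69.85,33.36) → (136.66,31.81) → (58.39,57.60) (closed)

[2] `<path>` line segment, #000000→score S643 F1827: (129.43,75.13) → (27.81,30.47)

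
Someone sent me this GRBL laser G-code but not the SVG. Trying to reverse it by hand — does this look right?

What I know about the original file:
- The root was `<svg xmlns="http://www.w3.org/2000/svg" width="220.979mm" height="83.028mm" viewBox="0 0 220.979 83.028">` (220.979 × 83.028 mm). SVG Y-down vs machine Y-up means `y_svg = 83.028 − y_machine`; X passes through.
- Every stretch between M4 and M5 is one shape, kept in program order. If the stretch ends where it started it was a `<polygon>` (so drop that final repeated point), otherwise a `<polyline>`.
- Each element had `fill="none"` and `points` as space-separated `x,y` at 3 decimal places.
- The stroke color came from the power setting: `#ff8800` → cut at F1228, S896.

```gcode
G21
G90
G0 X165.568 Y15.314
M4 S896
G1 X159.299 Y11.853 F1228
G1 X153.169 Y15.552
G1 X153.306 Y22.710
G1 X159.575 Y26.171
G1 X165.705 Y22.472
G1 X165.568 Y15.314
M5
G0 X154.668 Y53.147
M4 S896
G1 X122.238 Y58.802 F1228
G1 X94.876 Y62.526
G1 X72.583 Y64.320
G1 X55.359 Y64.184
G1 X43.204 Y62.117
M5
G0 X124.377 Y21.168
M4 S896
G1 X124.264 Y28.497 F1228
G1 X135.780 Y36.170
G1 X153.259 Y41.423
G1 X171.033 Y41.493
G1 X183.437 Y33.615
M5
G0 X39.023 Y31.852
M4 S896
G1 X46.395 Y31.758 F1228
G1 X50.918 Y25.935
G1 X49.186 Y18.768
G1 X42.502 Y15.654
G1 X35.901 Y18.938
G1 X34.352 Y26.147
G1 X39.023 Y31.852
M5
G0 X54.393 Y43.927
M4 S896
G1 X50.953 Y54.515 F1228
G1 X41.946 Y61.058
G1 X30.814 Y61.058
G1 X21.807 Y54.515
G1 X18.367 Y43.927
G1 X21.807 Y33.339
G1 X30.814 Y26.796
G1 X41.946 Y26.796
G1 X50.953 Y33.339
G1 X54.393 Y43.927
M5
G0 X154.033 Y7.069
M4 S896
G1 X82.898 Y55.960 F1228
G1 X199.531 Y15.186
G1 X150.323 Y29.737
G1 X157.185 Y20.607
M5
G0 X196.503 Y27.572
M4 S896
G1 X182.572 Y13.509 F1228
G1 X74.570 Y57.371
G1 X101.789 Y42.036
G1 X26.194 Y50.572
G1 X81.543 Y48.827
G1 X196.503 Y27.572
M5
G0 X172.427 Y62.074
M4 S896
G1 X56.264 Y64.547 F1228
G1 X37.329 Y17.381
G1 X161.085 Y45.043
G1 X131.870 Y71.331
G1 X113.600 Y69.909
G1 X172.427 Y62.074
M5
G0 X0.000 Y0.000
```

<svg xmlns="http://www.w3.org/2000/svg" width="220.979mm" height="83.028mm" viewBox="0 0 220.979 83.028">
  <polygon points="165.568,67.714 159.299,71.175 153.169,67.476 153.306,60.318 159.575,56.857 165.705,60.556" fill="none" stroke="#ff8800"/>
  <polyline points="154.668,29.881 122.238,24.226 94.876,20.502 72.583,18.708 55.359,18.844 43.204,20.911" fill="none" stroke="#ff8800"/>
  <polyline points="124.377,61.860 124.264,54.531 135.780,46.858 153.259,41.605 171.033,41.535 183.437,49.413" fill="none" stroke="#ff8800"/>
  <polygon points="39.023,51.176 46.395,51.270 50.918,57.093 49.186,64.260 42.502,67.374 35.901,64.090 34.352,56.881" fill="none" stroke="#ff8800"/>
  <polygon points="54.393,39.101 50.953,28.513 41.946,21.970 30.814,21.970 21.807,28.513 18.367,39.101 21.807,49.689 30.814,56.232 41.946,56.232 50.953,49.689" fill="none" stroke="#ff8800"/>
  <polyline points="154.033,75.959 82.898,27.068 199.531,67.842 150.323,53.291 157.185,62.421" fill="none" stroke="#ff8800"/>
  <polygon points="196.503,55.456 182.572,69.519 74.570,25.657 101.789,40.992 26.194,32.456 81.543,34.201" fill="none" stroke="#ff8800"/>
  <polygon points="172.427,20.954 56.264,18.481 37.329,65.647 161.085,37.985 131.870,11.697 113.600,13.119" fill="none" stroke="#ff8800"/>
</svg>

Machine Y-up, SVG Y-down with viewBox height 83.028, so y_svg = 83.028 − y_machine; X carries over. Every run uses S896, so all elements get stroke `#ff8800` (cut).

Run 1: The run returns to its start, so emit a `<polygon>` with points (Y-flipped): 165.568,67.714 159.299,71.175 153.169,67.476 153.306,60.318 159.575,56.857 165.705,60.556.

Run 2: The run is open, so emit a `<polyline>` with points (Y-flipped): 154.668,29.881 122.238,24.226 94.876,20.502 72.583,18.708 55.359,18.844 43.204,20.911.

Run 3: The run is open, so emit a `<polyline>` with points (Y-flipped): 124.377,61.860 124.264,54.531 135.780,46.858 153.259,41.605 171.033,41.535 183.437,49.413.

Run 4: The run returns to its start, so emit a `<polygon>` with points (Y-flipped): 39.023,51.176 46.395,51.270 50.918,57.093 49.186,64.260 42.502,67.374 35.901,64.090 34.352,56.881.

Run 5: The run returns to its start, so emit a `<polygon>` with points (Y-flipped): 54.393,39.101 50.953,28.513 41.946,21.970 30.814,21.970 21.807,28.513 18.367,39.101 21.807,49.689 30.814,56.232 41.946,56.232 50.953,49.689.

Run 6: The run is open, so emit a `<polyline>` with points (Y-flipped): 154.033,75.959 82.898,27.068 199.531,67.842 150.323,53.291 157.185,62.421.

Run 7: The run returns to its start, so emit a `<polygon>` with points (Y-flipped): 196.503,55.456 182.572,69.519 74.570,25.657 101.789,40.992 26.194,32.456 81.543,34.201.

Run 8: The run returns to its start, so emit a `<polygon>` with points (Y-flipped): 172.427,20.954 56.264,18.481 37.329,65.647 161.085,37.985 131.870,11.697 113.600,13.119.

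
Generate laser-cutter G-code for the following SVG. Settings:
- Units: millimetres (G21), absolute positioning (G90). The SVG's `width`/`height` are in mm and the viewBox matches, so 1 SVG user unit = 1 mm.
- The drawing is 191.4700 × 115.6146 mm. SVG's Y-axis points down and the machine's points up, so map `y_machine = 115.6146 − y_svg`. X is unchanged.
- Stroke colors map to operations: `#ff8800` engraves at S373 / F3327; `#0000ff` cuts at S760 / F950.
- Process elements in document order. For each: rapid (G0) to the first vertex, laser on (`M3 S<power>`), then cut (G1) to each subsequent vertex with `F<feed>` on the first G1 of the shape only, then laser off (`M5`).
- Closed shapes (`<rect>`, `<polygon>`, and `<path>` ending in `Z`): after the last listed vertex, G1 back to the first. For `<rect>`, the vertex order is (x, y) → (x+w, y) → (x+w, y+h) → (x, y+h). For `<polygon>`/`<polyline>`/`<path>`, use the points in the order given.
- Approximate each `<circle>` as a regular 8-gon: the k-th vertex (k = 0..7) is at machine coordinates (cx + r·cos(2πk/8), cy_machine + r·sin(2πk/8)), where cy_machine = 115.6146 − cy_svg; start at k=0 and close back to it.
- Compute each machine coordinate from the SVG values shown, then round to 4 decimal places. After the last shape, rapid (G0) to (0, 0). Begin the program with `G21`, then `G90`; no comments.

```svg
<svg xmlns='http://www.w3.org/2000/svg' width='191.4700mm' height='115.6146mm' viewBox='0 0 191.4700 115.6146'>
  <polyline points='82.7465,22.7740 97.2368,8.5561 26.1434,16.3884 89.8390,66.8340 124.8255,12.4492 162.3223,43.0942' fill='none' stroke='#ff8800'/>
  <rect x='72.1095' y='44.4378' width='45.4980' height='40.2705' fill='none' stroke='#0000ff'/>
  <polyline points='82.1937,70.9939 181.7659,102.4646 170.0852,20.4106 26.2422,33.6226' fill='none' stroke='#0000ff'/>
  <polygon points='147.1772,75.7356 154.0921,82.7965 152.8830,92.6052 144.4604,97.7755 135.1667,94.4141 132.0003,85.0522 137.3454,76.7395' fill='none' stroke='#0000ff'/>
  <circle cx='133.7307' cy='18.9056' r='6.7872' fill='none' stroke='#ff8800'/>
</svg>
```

Since the viewBox matches the mm dimensions, user units are millimetres directly. The only transform is the Y-flip y_m = 115.6146 − y_svg.

Shape 1 is a open polyline drawn with `<polyline>`. Its stroke #ff8800 means engrave at S373, F3327. After flipping Y the toolpath is (82.7465,92.8406) → (97.2368,107.0585) → (26.1434,99.2262) → (89.8390,48.7806) → (124.8255,103.1654) → (162.3223,72.5204).

Shape 2 is a rectangle drawn with `<rect>`. Its stroke #0000ff means cut at S760, F950. After flipping Y the toolpath is (72.1095,71.1768) → (117.6075,71.1768) → (117.6075,30.9063) → (72.1095,30.9063) → (72.1095,71.1768), returning to the start.

Shape 3 is a open polyline drawn with `<polyline>`. Its stroke #0000ff means cut at S760, F950. After flipping Y the toolpath is (82.1937,44.6207) → (181.7659,13.1500) → (170.0852,95.2040) → (26.2422,81.9920).

Shape 4 is a regular polygon drawn with `<polygon>`. Its stroke #0000ff means cut at S760, F950. After flipping Y the toolpath is (147.1772,39.8790) → (154.0921,32.8181) → (152.8830,23.0094) → (144.4604,17.8391) → (135.1667,21.2005) → (132.0003,30.5624) → (137.3454,38.8751) → (147.1772,39.8790), returning to the start.

Shape 5 is a circle drawn with `<circle>`. Its stroke #ff8800 means engrave at S373, F3327. After flipping Y the toolpath is (140.5179,96.7090) → (138.5300,101.5083) → (133.7307,103.4962) → (128.9314,101.5083) → (126.9435,96.7090) → (128.9314,91.9097) → (133.7307,89.9218) → (138.5300,91.9097) → (140.5179,96.7090), returning to the start.

G21
G90
G0 X82.7465 Y92.8406
M3 S373
G1 X97.2368 Y107.0585 F3327
G1 X26.1434 Y99.2262
G1 X89.8390 Y48.7806
G1 X124.8255 Y103.1654
G1 X162.3223 Y72.5204
M5
G0 X72.1095 Y71.1768
M3 S760
G1 X117.6075 Y71.1768 F950
G1 X117.6075 Y30.9063
G1 X72.1095 Y30.9063
G1 X72.1095 Y71.1768
M5
G0 X82.1937 Y44.6207
M3 S760
G1 X181.7659 Y13.1500 F950
G1 X170.0852 Y95.2040
G1 X26.2422 Y81.9920
M5
G0 X147.1772 Y39.8790
M3 S760
G1 X154.0921 Y32.8181 F950
G1 X152.8830 Y23.0094
G1 X144.4604 Y17.8391
G1 X135.1667 Y21.2005
G1 X132.0003 Y30.5624
G1 X137.3454 Y38.8751
G1 X147.1772 Y39.8790
M5
G0 X140.5179 Y96.7090
M3 S373
G1 X138.5300 Y101.5083 F3327
G1 X133.7307 Y103.4962
G1 X128.9314 Y101.5083
G1 X126.9435 Y96.7090
G1 X128.9314 Y91.9097
G1 X133.7307 Y89.9218
G1 X138.5300 Y91.9097
G1 X140.5179 Y96.7090
M5
G0 X0.0000 Y0.0000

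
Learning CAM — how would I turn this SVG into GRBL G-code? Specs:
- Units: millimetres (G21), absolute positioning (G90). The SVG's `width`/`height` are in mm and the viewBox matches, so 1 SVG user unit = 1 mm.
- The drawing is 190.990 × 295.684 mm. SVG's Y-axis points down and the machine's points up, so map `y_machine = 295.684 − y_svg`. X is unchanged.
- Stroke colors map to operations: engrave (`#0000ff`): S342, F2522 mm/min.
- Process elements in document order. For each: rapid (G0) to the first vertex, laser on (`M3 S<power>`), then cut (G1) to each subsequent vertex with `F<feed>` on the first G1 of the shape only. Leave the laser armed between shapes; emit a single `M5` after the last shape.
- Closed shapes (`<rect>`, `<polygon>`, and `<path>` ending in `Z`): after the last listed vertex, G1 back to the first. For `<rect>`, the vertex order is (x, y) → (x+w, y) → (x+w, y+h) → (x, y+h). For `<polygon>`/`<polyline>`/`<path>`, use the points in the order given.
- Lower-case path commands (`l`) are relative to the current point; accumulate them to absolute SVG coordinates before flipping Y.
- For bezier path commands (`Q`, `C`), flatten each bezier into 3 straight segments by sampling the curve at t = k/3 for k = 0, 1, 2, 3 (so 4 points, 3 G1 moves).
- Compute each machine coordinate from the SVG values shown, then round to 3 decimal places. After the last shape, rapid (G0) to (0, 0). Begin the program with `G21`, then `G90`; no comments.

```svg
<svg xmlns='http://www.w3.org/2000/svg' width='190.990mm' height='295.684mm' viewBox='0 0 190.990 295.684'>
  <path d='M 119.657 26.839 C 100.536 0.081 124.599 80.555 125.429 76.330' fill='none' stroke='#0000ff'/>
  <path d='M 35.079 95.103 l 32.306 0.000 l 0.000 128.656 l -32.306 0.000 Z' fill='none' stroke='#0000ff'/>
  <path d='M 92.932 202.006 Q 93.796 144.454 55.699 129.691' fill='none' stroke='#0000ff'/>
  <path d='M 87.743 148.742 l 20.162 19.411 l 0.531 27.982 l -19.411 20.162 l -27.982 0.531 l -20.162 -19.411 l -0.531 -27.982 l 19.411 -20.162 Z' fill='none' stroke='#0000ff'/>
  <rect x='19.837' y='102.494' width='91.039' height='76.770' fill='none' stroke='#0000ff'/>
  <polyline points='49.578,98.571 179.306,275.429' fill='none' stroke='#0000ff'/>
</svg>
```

G21
G90
G0 X119.657 Y268.845
M3 S342
G1 X112.471 Y266.968 F2522
G1 X119.315 Y236.253
G1 X125.429 Y219.354
G0 X35.079 Y200.581
M3 S342
G1 X67.385 Y200.581 F2522
G1 X67.385 Y71.925
G1 X35.079 Y71.925
G1 X35.079 Y200.581
G0 X92.932 Y93.678
M3 S342
G1 X89.179 Y127.292 F2522
G1 X76.768 Y151.397
G1 X55.699 Y165.993
G0 X87.743 Y146.942
M3 S342
G1 X107.905 Y127.531 F2522
G1 X108.436 Y99.549
G1 X89.025 Y79.387
G1 X61.043 Y78.856
G1 X40.881 Y98.267
G1 X40.350 Y126.249
G1 X59.761 Y146.411
G1 X87.743 Y146.942
G0 X19.837 Y193.190
M3 S342
G1 X110.876 Y193.190 F2522
G1 X110.876 Y116.420
G1 X19.837 Y116.420
G1 X19.837 Y193.190
G0 X49.578 Y197.113
M3 S342
G1 X179.306 Y20.255 F2522
M5
G0 X0.000 Y0.000

viewBox `0 0 190.990 295.684` with mm width/height → 1 unit = 1 mm. Flip: y_m = 295.684 − y_svg.

**Shape 1** — `<path>` cubic bezier, stroke `#0000ff` → engrave (S342, F2522). Control points (SVG): P0=(119.657,26.839), P1=(100.536,0.081), P2=(124.599,80.555), P3=(125.429,76.330); sampled at t=k/3. Machine vertices: (119.657,268.845) → (112.471,266.968) → (119.315,236.253) → (125.429,219.354). Open path.

**Shape 2** — `<path>` rectangle, stroke `#0000ff` → engrave (S342, F2522). Machine vertices: (35.079,200.581) → (67.385,200.581) → (67.385,71.925) → (35.079,71.925) → (35.079,200.581). Closed: final G1 returns to the first vertex.

**Shape 3** — `<path>` quadratic bezier, stroke `#0000ff` → engrave (S342, F2522). Control points (SVG): P0=(92.932,202.006), P1=(93.796,144.454), P2=(55.699,129.691); sampled at t=k/3. Machine vertices: (92.932,93.678) → (89.179,127.292) → (76.768,151.397) → (55.699,165.993). Open path.

**Shape 4** — `<path>` regular polygon, stroke `#0000ff` → engrave (S342, F2522). Machine vertices: (87.743,146.942) → (107.905,127.531) → (108.436,99.549) → (89.025,79.387) → (61.043,78.856) → (40.881,98.267) → (40.350,126.249) → (59.761,146.411) → (87.743,146.942). Closed: final G1 returns to the first vertex.

**Shape 5** — `<rect>` rectangle, stroke `#0000ff` → engrave (S342, F2522). Machine vertices: (19.837,193.190) → (110.876,193.190) → (110.876,116.420) → (19.837,116.420) → (19.837,193.190). Closed: final G1 returns to the first vertex.

**Shape 6** — `<polyline>` line segment, stroke `#0000ff` → engrave (S342, F2522). Machine vertices: (49.578,197.113) → (179.306,20.255). Open path.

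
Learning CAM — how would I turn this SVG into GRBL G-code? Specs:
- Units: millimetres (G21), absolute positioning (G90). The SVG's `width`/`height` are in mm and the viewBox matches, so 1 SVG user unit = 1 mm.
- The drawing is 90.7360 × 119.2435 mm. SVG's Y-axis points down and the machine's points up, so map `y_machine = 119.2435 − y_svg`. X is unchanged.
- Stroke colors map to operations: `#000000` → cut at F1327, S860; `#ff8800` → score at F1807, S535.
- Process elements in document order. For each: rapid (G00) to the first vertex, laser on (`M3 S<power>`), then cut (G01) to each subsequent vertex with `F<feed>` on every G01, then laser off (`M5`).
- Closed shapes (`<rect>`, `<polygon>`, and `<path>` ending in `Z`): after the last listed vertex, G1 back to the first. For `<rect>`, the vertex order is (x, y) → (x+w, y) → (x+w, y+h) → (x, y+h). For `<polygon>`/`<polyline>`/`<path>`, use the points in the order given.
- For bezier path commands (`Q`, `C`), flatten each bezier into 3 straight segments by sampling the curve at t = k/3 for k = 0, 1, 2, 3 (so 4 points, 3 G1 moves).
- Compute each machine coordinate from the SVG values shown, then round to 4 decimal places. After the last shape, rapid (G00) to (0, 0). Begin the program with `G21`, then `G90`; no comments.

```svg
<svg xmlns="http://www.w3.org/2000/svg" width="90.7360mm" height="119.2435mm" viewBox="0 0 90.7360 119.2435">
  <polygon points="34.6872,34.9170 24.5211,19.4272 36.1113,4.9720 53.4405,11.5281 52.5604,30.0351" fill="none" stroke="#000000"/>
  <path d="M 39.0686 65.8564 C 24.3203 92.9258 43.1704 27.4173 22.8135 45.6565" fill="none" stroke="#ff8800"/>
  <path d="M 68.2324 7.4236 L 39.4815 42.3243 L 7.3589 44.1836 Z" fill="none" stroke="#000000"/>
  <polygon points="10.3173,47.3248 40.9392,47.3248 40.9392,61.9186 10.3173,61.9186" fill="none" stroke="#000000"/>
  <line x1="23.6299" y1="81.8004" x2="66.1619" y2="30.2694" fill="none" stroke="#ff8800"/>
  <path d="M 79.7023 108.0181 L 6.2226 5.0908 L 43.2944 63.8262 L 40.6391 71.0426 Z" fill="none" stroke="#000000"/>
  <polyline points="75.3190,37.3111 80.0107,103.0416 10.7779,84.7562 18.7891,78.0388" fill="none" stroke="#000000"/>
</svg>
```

viewBox `0 0 90.7360 119.2435` with mm width/height → 1 unit = 1 mm. Flip: y_m = 119.2435 − y_svg.

**Shape 1** — `<polygon>` regular polygon, stroke `#000000` → cut (S860, F1327). Machine vertices: (34.6872,84.3265) → (24.5211,99.8163) → (36.1113,114.2715) → (53.4405,107.7154) → (52.5604,89.2084) → (34.6872,84.3265). Closed: final G1 returns to the first vertex.

**Shape 2** — `<path>` cubic bezier, stroke `#ff8800` → score (S535, F1807). Control points (SVG): P0=(39.0686,65.8564), P1=(24.3203,92.9258), P2=(43.1704,27.4173), P3=(22.8135,45.6565); sampled at t=k/3. Machine vertices: (39.0686,53.3871) → (32.8233,50.6464) → (32.7979,70.4409) → (22.8135,73.5870). Open path.

**Shape 3** — `<path>` closed polygon, stroke `#000000` → cut (S860, F1327). Machine vertices: (68.2324,111.8199) → (39.4815,76.9192) → (7.3589,75.0599) → (68.2324,111.8199). Closed: final G1 returns to the first vertex.

**Shape 4** — `<polygon>` rectangle, stroke `#000000` → cut (S860, F1327). Machine vertices: (10.3173,71.9187) → (40.9392,71.9187) → (40.9392,57.3249) → (10.3173,57.3249) → (10.3173,71.9187). Closed: final G1 returns to the first vertex.

**Shape 5** — `<line>` line segment, stroke `#ff8800` → score (S535, F1807). Machine vertices: (23.6299,37.4431) → (66.1619,88.9741). Open path.

**Shape 6** — `<path>` closed polygon, stroke `#000000` → cut (S860, F1327). Machine vertices: (79.7023,11.2254) → (6.2226,114.1527) → (43.2944,55.4173) → (40.6391,48.2009) → (79.7023,11.2254). Closed: final G1 returns to the first vertex.

**Shape 7** — `<polyline>` open polyline, stroke `#000000` → cut (S860, F1327). Machine vertices: (75.3190,81.9324) → (80.0107,16.2019) → (10.7779,34.4873) → (18.7891,41.2047). Open path.

G21
G90
G00 X34.6872 Y84.3265
M3 S860
G01 X24.5211 Y99.8163 F1327
G01 X36.1113 Y114.2715 F1327
G01 X53.4405 Y107.7154 F1327
G01 X52.5604 Y89.2084 F1327
G01 X34.6872 Y84.3265 F1327
M5
G00 X39.0686 Y53.3871
M3 S535
G01 X32.8233 Y50.6464 F1807
G01 X32.7979 Y70.4409 F1807
G01 X22.8135 Y73.5870 F1807
M5
G00 X68.2324 Y111.8199
M3 S860
G01 X39.4815 Y76.9192 F1327
G01 X7.3589 Y75.0599 F1327
G01 X68.2324 Y111.8199 F1327
M5
G00 X10.3173 Y71.9187
M3 S860
G01 X40.9392 Y71.9187 F1327
G01 X40.9392 Y57.3249 F1327
G01 X10.3173 Y57.3249 F1327
G01 X10.3173 Y71.9187 F1327
M5
G00 X23.6299 Y37.4431
M3 S535
G01 X66.1619 Y88.9741 F1807
M5
G00 X79.7023 Y11.2254
M3 S860
G01 X6.2226 Y114.1527 F1327
G01 X43.2944 Y55.4173 F1327
G01 X40.6391 Y48.2009 F1327
G01 X79.7023 Y11.2254 F1327
M5
G00 X75.3190 Y81.9324
M3 S860
G01 X80.0107 Y16.2019 F1327
G01 X10.7779 Y34.4873 F1327
G01 X18.7891 Y41.2047 F1327
M5
G00 X0.0000 Y0.0000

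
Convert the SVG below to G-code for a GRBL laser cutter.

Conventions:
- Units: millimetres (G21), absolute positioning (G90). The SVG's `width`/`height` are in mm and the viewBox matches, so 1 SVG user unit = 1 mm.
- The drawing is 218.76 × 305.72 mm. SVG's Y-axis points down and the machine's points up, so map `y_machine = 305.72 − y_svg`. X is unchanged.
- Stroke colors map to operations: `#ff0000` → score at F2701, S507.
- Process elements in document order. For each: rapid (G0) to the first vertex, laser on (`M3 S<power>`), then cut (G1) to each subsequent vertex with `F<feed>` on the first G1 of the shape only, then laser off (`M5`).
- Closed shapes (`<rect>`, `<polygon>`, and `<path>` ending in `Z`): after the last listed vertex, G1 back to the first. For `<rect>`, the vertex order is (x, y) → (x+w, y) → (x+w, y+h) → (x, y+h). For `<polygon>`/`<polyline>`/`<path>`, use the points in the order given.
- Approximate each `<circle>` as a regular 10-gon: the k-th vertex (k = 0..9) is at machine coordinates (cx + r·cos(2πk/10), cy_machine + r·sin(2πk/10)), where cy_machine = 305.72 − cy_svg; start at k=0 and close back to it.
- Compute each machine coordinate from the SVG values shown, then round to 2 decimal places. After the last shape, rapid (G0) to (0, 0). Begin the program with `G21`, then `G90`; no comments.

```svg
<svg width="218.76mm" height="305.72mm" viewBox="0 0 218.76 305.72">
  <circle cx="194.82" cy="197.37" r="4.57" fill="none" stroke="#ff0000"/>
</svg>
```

G21
G90
G0 X199.39 Y108.35
M3 S507
G1 X198.52 Y111.04 F2701
G1 X196.23 Y112.70
G1 X193.41 Y112.70
G1 X191.12 Y111.04
G1 X190.25 Y108.35
G1 X191.12 Y105.66
G1 X193.41 Y104.00
G1 X196.23 Y104.00
G1 X198.52 Y105.66
G1 X199.39 Y108.35
M5
G0 X0.00 Y0.00

Since the viewBox matches the mm dimensions, user units are millimetres directly. The only transform is the Y-flip y_m = 305.72 − y_svg.

Shape 1 is a circle drawn with `<circle>`. Its stroke #ff0000 means score at S507, F2701. After flipping Y the toolpath is (199.39,108.35) → (198.52,111.04) → (196.23,112.70) → (193.41,112.70) → (191.12,111.04) → (190.25,108.35) → (191.12,105.66) → (193.41,104.00) → (196.23,104.00) → (198.52,105.66) → (199.39,108.35), returning to the start.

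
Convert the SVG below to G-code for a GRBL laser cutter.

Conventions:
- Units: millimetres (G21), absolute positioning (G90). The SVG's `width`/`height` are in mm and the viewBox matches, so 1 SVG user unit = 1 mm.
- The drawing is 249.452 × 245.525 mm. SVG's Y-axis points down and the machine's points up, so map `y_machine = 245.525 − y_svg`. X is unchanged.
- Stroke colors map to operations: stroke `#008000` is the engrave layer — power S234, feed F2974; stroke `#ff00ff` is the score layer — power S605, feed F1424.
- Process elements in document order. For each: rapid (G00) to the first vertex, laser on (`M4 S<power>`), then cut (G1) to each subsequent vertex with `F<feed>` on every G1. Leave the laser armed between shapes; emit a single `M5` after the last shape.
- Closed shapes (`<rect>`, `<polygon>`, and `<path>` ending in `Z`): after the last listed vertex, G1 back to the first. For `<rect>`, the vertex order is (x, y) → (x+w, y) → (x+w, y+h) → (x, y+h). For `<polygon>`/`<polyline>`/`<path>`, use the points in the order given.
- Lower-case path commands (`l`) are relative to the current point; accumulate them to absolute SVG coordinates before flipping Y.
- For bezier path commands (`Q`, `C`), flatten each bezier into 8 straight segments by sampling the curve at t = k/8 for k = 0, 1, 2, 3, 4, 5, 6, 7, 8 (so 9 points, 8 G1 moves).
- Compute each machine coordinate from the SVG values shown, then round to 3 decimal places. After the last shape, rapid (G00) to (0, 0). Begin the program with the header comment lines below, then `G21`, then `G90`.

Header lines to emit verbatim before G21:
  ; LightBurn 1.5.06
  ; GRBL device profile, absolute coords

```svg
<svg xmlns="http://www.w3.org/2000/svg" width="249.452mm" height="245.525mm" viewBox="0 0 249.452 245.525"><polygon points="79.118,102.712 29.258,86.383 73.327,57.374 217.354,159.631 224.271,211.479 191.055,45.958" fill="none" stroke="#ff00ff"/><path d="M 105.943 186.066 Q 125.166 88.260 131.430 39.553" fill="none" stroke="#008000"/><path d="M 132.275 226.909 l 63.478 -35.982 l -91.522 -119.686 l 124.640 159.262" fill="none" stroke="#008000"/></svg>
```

Since the viewBox matches the mm dimensions, user units are millimetres directly. The only transform is the Y-flip y_m = 245.525 − y_svg.

Shape 1 is a closed polygon drawn with `<polygon>`. Its stroke #ff00ff means score at S605, F1424. After flipping Y the toolpath is (79.118,142.813) → (29.258,159.142) → (73.327,188.151) → (217.354,85.894) → (224.271,34.046) → (191.055,199.567) → (79.118,142.813), returning to the start.

Shape 2 is a quadratic bezier drawn with `<path>`. Its stroke #008000 means engrave at S234, F2974. After flipping Y the toolpath is (105.943,59.459) → (110.546,83.143) → (114.745,105.293) → (118.538,125.909) → (121.926,144.990) → (124.910,162.537) → (127.488,178.550) → (129.662,193.028) → (131.430,205.972).

Shape 3 is a open polyline drawn with `<path>`. Its stroke #008000 means engrave at S234, F2974. After flipping Y the toolpath is (132.275,18.616) → (195.753,54.598) → (104.231,174.284) → (228.871,15.022).

; LightBurn 1.5.06
; GRBL device profile, absolute coords
G21
G90
G00 X79.118 Y142.813
M4 S605
G1 X29.258 Y159.142 F1424
G1 X73.327 Y188.151 F1424
G1 X217.354 Y85.894 F1424
G1 X224.271 Y34.046 F1424
G1 X191.055 Y199.567 F1424
G1 X79.118 Y142.813 F1424
G00 X105.943 Y59.459
M4 S234
G1 X110.546 Y83.143 F2974
G1 X114.745 Y105.293 F2974
G1 X118.538 Y125.909 F2974
G1 X121.926 Y144.990 F2974
G1 X124.910 Y162.537 F2974
G1 X127.488 Y178.550 F2974
G1 X129.662 Y193.028 F2974
G1 X131.430 Y205.972 F2974
G00 X132.275 Y18.616
M4 S234
G1 X195.753 Y54.598 F2974
G1 X104.231 Y174.284 F2974
G1 X228.871 Y15.022 F2974
M5
G00 X0.000 Y0.000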